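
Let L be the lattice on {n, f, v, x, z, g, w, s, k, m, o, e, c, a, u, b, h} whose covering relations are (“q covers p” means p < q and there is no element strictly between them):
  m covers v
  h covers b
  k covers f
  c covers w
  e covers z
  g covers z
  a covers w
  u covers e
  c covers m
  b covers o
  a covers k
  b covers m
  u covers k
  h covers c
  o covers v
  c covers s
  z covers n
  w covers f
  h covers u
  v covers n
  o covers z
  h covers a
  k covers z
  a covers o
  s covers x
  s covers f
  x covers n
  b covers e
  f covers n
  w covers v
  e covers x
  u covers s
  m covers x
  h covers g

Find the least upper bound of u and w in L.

h

Common upper bounds of {u, w}: h.
The least among these is h.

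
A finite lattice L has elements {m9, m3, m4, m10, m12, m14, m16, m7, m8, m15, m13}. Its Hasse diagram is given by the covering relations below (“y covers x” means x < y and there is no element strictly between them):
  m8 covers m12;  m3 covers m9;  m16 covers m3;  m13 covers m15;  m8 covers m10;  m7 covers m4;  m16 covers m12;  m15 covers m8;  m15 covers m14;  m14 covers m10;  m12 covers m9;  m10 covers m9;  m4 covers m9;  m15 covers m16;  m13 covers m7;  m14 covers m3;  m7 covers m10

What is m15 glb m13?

Common lower bounds of {m15, m13}: m10, m12, m14, m15, m16, m3, m8, m9.
The greatest among these is m15.

m15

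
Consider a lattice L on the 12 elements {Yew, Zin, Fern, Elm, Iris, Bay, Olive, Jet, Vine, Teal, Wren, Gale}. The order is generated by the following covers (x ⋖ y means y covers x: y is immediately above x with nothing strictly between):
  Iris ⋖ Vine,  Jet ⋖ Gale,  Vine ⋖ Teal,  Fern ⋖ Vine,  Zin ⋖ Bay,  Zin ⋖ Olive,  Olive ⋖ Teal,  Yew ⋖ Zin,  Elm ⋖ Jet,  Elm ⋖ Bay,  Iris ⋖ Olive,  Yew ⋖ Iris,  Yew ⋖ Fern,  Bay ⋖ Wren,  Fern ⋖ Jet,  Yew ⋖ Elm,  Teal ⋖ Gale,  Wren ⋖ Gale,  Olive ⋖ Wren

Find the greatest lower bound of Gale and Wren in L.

Wren

Common lower bounds of {Gale, Wren}: Bay, Elm, Iris, Olive, Wren, Yew, Zin.
The greatest among these is Wren.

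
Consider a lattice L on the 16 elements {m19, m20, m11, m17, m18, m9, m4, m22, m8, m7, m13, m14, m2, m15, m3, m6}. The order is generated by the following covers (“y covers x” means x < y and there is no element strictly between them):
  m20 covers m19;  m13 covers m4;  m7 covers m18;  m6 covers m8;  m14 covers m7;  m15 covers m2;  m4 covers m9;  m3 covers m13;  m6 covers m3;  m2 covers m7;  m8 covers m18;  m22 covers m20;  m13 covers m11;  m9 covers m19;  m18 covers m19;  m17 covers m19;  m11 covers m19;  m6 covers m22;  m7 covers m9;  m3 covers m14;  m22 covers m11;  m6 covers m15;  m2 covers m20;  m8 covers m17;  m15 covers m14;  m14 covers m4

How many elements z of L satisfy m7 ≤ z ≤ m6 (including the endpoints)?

The interval [m7, m6] = {m14, m15, m2, m3, m6, m7}, which has 6 elements.

6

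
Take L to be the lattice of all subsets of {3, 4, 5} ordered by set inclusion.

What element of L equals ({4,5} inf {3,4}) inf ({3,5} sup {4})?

{4}

{4,5} ∧ {3,4} = {4}
{3,5} ∨ {4} = {3,4,5}
{4} ∧ {3,4,5} = {4}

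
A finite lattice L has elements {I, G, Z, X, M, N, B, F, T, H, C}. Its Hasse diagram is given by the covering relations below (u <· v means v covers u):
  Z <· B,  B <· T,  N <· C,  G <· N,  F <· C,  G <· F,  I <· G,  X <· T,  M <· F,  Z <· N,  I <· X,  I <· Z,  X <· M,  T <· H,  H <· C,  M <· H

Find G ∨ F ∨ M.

Common upper bounds of {G, F, M}: C, F.
The least among these is F.

F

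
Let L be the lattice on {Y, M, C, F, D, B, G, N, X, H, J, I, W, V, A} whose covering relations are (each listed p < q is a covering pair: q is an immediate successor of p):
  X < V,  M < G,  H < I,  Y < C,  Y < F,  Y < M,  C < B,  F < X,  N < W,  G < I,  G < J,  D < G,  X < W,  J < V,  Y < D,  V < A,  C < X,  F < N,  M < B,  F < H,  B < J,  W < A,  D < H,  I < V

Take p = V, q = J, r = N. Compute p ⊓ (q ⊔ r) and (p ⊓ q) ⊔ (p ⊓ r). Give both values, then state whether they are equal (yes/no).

V; V; yes

q ⊔ r = A, so p ⊓ (q ⊔ r) = V ⊓ A = V.
p ⊓ q = J and p ⊓ r = F, so (p ⊓ q) ⊔ (p ⊓ r) = J ⊔ F = V.
Equal: yes.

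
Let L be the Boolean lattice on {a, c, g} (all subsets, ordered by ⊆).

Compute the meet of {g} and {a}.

{}

Common lower bounds of {{g}, {a}}: {}.
The greatest among these is {}.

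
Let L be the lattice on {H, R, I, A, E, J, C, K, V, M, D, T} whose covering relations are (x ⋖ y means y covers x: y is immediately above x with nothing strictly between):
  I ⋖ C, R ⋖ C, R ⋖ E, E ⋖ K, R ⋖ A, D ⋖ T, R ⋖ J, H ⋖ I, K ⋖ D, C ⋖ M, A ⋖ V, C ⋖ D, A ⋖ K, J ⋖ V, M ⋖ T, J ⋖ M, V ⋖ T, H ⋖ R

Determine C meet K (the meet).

Common lower bounds of {C, K}: H, R.
The greatest among these is R.

R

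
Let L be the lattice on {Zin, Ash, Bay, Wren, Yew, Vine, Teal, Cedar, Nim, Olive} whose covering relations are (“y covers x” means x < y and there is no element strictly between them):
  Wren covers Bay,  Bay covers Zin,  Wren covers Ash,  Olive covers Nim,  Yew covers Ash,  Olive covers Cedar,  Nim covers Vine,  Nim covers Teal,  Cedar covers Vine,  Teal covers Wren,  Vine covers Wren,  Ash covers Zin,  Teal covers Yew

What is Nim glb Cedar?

Vine

Common lower bounds of {Nim, Cedar}: Ash, Bay, Vine, Wren, Zin.
The greatest among these is Vine.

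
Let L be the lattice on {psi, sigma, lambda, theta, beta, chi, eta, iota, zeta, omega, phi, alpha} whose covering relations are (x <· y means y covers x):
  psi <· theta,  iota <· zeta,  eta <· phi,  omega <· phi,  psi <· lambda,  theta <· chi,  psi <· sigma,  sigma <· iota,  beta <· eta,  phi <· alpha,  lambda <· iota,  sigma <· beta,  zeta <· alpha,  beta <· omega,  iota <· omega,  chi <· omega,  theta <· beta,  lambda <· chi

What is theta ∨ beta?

beta

Common upper bounds of {theta, beta}: alpha, beta, eta, omega, phi.
The least among these is beta.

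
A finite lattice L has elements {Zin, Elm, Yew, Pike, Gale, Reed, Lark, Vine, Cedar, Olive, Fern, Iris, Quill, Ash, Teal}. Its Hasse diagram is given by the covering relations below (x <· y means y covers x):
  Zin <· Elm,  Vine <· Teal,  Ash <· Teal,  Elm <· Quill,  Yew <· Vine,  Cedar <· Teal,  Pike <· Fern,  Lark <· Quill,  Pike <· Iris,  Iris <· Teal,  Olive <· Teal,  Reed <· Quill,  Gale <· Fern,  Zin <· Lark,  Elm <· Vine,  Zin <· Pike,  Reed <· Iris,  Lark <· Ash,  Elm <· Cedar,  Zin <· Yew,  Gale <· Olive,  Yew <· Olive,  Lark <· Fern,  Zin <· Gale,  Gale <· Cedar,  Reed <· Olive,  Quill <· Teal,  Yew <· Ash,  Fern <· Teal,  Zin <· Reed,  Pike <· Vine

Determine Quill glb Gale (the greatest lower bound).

Common lower bounds of {Quill, Gale}: Zin.
The greatest among these is Zin.

Zin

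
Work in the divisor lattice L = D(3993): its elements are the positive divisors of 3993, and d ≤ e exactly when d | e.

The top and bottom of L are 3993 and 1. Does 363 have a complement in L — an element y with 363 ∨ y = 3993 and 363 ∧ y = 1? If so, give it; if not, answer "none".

none

For every candidate y, either 363 ∨ y ≠ 3993 or 363 ∧ y ≠ 1; no complement exists.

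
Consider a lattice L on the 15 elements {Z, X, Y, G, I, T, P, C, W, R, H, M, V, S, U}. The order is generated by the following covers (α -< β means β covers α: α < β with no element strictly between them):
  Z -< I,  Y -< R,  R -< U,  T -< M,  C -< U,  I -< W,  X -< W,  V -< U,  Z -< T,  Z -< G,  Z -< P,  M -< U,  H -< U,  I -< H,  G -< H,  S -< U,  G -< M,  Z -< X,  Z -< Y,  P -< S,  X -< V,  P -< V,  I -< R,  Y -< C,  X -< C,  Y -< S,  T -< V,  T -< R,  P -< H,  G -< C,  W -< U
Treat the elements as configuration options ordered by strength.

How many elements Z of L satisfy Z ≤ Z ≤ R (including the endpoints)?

The interval [Z, R] = {I, R, T, Y, Z}, which has 5 elements.

5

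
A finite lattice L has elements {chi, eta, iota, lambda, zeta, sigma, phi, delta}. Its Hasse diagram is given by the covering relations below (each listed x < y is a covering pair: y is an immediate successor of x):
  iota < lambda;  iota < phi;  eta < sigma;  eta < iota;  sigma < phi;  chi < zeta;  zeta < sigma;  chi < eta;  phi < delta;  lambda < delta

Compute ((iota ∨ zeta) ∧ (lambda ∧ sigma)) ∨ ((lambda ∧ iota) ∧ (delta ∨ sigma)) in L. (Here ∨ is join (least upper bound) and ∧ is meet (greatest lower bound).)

iota

iota ∨ zeta = phi
lambda ∧ sigma = eta
phi ∧ eta = eta
lambda ∧ iota = iota
delta ∨ sigma = delta
iota ∧ delta = iota
eta ∨ iota = iota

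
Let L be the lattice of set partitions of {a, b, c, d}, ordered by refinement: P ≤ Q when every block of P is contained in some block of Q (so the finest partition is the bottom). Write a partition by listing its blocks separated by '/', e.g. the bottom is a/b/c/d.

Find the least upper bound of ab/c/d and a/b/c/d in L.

ab/c/d

Common upper bounds of {ab/c/d, a/b/c/d}: ab/c/d, ab/cd, abc/d, abcd, abd/c.
The least among these is ab/c/d.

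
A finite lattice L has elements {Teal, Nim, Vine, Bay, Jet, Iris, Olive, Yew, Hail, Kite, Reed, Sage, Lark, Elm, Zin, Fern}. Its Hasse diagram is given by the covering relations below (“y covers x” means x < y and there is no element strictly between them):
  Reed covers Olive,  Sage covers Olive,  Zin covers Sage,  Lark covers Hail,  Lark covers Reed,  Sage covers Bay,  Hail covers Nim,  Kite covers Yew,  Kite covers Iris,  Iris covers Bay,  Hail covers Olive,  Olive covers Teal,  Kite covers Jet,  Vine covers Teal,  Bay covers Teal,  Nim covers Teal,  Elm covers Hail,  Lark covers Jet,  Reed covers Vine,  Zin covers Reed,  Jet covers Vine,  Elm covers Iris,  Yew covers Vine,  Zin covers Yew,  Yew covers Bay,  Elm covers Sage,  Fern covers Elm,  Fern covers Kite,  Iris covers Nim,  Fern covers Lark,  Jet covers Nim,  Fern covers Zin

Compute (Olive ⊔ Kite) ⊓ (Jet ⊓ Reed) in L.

Vine

Olive ∨ Kite = Fern
Jet ∧ Reed = Vine
Fern ∧ Vine = Vine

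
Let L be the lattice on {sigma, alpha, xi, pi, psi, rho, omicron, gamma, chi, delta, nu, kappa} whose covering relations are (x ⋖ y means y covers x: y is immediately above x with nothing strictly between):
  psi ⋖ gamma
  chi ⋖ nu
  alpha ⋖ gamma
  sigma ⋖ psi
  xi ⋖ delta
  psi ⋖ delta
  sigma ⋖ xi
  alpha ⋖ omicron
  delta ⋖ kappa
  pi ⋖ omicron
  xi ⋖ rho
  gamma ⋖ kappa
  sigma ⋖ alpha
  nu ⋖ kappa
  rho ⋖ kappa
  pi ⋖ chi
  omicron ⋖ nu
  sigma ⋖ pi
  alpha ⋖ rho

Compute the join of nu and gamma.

kappa

Common upper bounds of {nu, gamma}: kappa.
The least among these is kappa.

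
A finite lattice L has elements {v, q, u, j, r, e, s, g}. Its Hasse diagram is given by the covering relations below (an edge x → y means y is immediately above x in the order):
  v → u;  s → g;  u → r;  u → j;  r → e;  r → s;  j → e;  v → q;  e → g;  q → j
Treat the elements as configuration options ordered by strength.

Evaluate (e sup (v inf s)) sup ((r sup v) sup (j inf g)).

e

v ∧ s = v
e ∨ v = e
r ∨ v = r
j ∧ g = j
r ∨ j = e
e ∨ e = e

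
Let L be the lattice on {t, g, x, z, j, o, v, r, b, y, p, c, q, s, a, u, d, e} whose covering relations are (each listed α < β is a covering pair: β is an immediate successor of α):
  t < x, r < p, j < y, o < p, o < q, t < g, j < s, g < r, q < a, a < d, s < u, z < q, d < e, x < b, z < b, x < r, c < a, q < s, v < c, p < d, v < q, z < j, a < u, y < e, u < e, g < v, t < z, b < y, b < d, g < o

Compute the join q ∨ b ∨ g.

d

Common upper bounds of {q, b, g}: d, e.
The least among these is d.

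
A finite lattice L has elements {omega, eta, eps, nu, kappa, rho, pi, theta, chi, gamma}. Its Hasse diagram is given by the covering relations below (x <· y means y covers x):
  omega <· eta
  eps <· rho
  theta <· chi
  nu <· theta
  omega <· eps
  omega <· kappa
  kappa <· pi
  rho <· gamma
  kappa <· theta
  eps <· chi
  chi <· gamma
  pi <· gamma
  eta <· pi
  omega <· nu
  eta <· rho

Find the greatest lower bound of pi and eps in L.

omega

Common lower bounds of {pi, eps}: omega.
The greatest among these is omega.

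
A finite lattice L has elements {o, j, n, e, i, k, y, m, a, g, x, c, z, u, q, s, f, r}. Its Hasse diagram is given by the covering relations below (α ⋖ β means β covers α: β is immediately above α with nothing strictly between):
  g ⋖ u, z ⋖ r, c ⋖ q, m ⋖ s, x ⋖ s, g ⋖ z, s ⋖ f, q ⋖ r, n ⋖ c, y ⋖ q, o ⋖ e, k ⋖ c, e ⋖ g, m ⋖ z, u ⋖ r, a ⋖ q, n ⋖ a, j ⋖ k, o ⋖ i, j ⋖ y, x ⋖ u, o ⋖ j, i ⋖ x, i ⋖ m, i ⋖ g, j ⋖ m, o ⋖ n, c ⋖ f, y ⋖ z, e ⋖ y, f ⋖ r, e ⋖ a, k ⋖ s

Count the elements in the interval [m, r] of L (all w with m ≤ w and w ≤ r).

The interval [m, r] = {f, m, r, s, z}, which has 5 elements.

5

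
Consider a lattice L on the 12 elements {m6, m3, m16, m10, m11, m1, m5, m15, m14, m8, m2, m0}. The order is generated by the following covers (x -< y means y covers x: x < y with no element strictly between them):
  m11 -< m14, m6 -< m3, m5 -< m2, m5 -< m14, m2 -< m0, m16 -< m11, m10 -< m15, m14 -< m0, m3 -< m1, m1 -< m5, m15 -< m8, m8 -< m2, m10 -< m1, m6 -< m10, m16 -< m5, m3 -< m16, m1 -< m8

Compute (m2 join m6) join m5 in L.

m2 ∨ m6 = m2
m2 ∨ m5 = m2

m2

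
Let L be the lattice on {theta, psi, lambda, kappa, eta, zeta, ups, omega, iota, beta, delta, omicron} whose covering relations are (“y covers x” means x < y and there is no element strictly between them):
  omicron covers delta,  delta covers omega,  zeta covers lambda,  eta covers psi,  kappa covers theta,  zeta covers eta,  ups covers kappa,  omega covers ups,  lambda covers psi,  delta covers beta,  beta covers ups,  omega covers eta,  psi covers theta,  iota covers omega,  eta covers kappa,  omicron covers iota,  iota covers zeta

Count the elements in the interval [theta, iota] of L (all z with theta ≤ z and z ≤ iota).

The interval [theta, iota] = {eta, iota, kappa, lambda, omega, psi, theta, ups, zeta}, which has 9 elements.

9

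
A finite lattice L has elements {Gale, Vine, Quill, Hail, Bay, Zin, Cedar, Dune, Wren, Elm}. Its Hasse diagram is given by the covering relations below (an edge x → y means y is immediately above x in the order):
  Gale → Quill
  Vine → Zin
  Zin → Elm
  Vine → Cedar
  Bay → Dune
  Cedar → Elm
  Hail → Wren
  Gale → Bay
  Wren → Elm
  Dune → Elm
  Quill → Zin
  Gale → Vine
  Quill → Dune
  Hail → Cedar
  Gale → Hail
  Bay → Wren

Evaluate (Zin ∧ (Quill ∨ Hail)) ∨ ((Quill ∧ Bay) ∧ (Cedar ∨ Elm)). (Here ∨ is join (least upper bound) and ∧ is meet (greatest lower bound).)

Quill ∨ Hail = Elm
Zin ∧ Elm = Zin
Quill ∧ Bay = Gale
Cedar ∨ Elm = Elm
Gale ∧ Elm = Gale
Zin ∨ Gale = Zin

Zin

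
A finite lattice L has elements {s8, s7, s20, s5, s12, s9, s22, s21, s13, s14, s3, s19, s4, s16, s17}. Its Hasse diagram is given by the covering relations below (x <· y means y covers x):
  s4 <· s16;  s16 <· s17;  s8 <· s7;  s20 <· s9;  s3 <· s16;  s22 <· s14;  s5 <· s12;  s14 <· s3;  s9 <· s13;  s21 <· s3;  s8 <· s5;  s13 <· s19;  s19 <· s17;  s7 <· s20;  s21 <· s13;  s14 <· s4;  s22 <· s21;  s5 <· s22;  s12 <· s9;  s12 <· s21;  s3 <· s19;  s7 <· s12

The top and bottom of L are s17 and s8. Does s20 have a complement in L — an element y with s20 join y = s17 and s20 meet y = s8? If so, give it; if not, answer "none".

s4

Need y with s20 ∨ y = s17 and s20 ∧ y = s8.
Checking each element gives: s4.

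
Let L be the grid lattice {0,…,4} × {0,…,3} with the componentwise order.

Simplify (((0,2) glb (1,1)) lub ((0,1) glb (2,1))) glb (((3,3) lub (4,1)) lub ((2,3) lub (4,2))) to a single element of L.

(0,2) ∧ (1,1) = (0,1)
(0,1) ∧ (2,1) = (0,1)
(0,1) ∨ (0,1) = (0,1)
(3,3) ∨ (4,1) = (4,3)
(2,3) ∨ (4,2) = (4,3)
(4,3) ∨ (4,3) = (4,3)
(0,1) ∧ (4,3) = (0,1)

(0,1)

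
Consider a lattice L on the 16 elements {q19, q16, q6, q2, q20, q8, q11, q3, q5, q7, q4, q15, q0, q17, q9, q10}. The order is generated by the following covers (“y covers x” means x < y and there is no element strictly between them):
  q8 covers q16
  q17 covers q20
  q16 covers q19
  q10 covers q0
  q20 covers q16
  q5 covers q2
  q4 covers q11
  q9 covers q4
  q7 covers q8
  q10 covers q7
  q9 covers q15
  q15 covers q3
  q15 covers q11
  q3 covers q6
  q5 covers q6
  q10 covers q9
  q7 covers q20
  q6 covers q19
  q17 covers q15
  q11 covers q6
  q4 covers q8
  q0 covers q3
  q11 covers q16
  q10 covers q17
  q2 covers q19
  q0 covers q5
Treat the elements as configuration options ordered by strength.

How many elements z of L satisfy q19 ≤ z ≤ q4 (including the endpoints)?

6

The interval [q19, q4] = {q11, q16, q19, q4, q6, q8}, which has 6 elements.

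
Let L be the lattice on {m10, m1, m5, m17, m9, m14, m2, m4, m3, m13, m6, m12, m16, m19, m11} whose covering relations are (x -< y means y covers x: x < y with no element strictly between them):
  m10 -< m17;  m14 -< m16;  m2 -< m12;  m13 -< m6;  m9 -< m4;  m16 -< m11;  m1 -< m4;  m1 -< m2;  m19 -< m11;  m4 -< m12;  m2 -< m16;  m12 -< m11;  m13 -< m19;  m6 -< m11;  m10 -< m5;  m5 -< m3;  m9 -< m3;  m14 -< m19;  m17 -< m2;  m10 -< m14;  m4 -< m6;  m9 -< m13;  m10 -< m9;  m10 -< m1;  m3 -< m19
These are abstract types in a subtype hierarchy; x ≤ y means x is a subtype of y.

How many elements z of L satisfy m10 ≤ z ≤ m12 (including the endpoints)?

7

The interval [m10, m12] = {m1, m10, m12, m17, m2, m4, m9}, which has 7 elements.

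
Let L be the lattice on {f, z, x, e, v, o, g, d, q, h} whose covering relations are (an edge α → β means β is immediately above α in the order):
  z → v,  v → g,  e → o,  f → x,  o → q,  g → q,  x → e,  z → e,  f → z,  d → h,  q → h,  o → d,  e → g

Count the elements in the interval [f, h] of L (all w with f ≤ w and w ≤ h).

The interval [f, h] = {d, e, f, g, h, o, q, v, x, z}, which has 10 elements.

10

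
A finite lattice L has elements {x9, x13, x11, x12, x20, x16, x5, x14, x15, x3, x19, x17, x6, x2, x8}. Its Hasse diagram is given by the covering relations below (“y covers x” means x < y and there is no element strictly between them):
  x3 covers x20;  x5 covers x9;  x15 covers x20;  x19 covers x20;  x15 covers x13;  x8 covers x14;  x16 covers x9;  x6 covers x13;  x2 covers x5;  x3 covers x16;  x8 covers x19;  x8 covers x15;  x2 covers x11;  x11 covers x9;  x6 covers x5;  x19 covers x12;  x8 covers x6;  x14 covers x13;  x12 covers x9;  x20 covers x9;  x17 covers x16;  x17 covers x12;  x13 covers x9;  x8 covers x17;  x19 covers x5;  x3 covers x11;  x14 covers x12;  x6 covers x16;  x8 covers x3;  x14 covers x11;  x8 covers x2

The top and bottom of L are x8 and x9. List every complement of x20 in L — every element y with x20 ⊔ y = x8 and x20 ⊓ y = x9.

x14, x17, x2, x6

Need y with x20 ∨ y = x8 and x20 ∧ y = x9.
Checking each element gives: x14, x17, x2, x6.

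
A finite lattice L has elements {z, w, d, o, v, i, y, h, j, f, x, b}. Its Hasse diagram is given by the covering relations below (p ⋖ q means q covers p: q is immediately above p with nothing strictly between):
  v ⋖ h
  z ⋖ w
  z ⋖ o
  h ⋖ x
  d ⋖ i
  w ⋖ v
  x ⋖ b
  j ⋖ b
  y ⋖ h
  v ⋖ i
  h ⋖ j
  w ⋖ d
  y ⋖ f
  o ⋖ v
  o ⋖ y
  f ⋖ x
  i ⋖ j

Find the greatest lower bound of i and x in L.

v

Common lower bounds of {i, x}: o, v, w, z.
The greatest among these is v.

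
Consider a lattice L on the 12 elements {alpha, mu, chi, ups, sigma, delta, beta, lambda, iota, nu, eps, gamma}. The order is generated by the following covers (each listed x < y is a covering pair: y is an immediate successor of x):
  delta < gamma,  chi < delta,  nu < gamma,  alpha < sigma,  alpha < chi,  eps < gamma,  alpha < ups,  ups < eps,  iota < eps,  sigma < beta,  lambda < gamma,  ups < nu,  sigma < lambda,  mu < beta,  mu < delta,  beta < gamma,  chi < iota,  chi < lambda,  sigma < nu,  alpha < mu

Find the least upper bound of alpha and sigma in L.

Common upper bounds of {alpha, sigma}: beta, gamma, lambda, nu, sigma.
The least among these is sigma.

sigma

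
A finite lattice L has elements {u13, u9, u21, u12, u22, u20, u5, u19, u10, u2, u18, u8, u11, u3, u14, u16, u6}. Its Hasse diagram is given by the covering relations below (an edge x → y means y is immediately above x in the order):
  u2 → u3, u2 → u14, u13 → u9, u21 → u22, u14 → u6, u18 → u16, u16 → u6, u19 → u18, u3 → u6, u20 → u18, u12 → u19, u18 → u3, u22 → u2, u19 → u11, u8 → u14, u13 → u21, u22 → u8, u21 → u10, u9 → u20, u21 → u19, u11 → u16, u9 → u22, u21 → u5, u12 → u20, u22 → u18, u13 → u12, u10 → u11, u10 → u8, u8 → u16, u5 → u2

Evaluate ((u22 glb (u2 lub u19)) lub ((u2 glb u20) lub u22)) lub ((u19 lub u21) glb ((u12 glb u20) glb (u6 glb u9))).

u22

u2 ∨ u19 = u3
u22 ∧ u3 = u22
u2 ∧ u20 = u9
u9 ∨ u22 = u22
u22 ∨ u22 = u22
u19 ∨ u21 = u19
u12 ∧ u20 = u12
u6 ∧ u9 = u9
u12 ∧ u9 = u13
u19 ∧ u13 = u13
u22 ∨ u13 = u22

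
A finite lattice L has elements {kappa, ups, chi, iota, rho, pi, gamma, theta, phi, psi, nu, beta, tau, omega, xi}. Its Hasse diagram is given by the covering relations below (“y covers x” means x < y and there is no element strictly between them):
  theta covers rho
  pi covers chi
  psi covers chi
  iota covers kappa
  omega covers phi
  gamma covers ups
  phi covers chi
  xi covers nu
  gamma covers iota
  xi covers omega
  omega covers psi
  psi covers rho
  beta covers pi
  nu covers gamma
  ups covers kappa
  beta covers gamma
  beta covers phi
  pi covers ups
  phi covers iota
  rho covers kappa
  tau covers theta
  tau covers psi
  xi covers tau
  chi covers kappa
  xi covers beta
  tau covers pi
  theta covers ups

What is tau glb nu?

Common lower bounds of {tau, nu}: kappa, ups.
The greatest among these is ups.

ups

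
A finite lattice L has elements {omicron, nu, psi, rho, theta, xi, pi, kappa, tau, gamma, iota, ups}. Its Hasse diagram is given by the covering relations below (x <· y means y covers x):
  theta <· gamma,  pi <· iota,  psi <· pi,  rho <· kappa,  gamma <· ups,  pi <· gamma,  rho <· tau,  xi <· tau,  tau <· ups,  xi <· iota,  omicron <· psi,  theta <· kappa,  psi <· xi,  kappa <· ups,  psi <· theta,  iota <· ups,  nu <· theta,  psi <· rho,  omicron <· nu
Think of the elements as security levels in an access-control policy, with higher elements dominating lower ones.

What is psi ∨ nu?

Common upper bounds of {psi, nu}: gamma, kappa, theta, ups.
The least among these is theta.

theta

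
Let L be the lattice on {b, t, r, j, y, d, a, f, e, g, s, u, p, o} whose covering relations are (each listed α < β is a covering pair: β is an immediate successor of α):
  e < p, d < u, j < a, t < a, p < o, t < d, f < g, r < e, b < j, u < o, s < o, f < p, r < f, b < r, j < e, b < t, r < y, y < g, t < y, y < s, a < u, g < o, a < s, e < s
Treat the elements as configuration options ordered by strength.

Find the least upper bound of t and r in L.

Common upper bounds of {t, r}: g, o, s, y.
The least among these is y.

y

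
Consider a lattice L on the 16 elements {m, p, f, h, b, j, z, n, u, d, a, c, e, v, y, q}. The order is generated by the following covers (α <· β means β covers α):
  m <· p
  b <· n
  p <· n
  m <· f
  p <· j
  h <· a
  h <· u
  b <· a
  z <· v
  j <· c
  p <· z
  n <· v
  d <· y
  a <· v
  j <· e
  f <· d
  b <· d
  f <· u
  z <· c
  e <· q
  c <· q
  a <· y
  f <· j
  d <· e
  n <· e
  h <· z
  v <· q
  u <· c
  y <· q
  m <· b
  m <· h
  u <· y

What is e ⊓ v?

n

Common lower bounds of {e, v}: b, m, n, p.
The greatest among these is n.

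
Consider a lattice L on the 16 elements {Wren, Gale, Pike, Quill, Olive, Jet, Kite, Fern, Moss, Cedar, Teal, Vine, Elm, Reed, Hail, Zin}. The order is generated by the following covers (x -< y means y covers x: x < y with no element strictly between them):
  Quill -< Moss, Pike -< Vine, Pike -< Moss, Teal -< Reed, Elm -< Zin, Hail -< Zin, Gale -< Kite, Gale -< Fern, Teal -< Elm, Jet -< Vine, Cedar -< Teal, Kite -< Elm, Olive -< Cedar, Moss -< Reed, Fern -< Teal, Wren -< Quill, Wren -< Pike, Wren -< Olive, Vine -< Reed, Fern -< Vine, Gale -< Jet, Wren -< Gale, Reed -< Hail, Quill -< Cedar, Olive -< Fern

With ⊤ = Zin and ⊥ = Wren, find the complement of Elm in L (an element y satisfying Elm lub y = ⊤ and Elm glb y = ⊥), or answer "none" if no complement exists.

Need y with Elm ∨ y = Zin and Elm ∧ y = Wren.
Checking each element gives: Pike.

Pike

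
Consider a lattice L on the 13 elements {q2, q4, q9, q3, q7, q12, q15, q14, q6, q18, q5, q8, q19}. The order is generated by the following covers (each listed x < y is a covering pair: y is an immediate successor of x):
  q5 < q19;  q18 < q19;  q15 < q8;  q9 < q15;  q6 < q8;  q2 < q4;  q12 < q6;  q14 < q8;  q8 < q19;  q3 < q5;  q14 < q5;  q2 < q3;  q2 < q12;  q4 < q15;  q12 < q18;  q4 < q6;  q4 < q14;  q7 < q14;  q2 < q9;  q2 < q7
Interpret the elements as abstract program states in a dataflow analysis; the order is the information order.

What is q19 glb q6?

Common lower bounds of {q19, q6}: q12, q2, q4, q6.
The greatest among these is q6.

q6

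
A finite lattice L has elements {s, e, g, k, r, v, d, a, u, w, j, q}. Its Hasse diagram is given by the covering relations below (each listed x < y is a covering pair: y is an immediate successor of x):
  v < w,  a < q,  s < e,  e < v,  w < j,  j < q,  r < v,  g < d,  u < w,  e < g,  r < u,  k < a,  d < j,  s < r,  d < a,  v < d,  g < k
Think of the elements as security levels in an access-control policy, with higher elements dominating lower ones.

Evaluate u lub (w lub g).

w ∨ g = j
u ∨ j = j

j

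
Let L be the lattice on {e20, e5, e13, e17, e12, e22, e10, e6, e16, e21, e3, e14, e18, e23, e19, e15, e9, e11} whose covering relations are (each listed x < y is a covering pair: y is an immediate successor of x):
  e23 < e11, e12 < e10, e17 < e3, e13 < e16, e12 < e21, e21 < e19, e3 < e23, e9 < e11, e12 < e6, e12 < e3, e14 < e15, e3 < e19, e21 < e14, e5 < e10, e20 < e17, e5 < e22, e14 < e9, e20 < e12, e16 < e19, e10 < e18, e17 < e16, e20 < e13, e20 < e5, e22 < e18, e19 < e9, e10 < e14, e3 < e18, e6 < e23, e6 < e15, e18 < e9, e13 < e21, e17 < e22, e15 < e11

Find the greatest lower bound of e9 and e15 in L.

e14

Common lower bounds of {e9, e15}: e10, e12, e13, e14, e20, e21, e5.
The greatest among these is e14.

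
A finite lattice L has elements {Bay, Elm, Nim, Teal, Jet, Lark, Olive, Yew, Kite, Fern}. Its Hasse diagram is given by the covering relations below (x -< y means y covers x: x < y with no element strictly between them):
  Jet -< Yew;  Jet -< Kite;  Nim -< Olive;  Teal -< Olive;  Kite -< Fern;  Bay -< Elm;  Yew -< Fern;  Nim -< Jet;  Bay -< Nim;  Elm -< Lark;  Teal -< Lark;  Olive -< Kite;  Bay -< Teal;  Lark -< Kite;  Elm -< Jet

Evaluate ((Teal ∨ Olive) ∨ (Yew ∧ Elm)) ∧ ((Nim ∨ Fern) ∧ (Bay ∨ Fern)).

Teal ∨ Olive = Olive
Yew ∧ Elm = Elm
Olive ∨ Elm = Kite
Nim ∨ Fern = Fern
Bay ∨ Fern = Fern
Fern ∧ Fern = Fern
Kite ∧ Fern = Kite

Kite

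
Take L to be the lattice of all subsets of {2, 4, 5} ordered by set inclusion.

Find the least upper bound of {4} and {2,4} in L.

Under ⊆, join is union: {4} ∪ {2,4} = {2,4}.

{2,4}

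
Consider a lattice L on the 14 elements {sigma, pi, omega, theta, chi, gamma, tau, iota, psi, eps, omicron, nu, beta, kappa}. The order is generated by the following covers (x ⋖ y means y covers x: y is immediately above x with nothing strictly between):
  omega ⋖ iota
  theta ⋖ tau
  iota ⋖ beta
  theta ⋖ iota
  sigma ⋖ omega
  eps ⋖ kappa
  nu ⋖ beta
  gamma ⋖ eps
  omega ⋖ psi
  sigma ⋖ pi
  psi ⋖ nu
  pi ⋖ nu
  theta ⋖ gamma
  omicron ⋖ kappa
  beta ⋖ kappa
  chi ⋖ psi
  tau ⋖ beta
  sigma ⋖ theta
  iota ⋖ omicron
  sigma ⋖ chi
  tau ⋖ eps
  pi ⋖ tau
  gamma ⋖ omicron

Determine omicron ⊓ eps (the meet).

Common lower bounds of {omicron, eps}: gamma, sigma, theta.
The greatest among these is gamma.

gamma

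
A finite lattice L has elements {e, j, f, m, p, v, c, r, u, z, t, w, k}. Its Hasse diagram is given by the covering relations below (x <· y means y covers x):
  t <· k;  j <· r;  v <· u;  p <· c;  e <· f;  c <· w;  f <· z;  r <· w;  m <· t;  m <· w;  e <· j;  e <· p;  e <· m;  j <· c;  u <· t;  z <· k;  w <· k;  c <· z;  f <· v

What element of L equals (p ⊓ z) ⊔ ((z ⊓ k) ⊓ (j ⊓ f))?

p ∧ z = p
z ∧ k = z
j ∧ f = e
z ∧ e = e
p ∨ e = p

p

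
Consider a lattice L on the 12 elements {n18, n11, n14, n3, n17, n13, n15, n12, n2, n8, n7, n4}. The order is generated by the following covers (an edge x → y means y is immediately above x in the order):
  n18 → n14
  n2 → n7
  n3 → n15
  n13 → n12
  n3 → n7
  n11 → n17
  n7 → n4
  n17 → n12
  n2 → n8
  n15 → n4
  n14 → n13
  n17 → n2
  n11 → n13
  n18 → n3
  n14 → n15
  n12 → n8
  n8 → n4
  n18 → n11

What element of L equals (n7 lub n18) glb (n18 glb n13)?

n18

n7 ∨ n18 = n7
n18 ∧ n13 = n18
n7 ∧ n18 = n18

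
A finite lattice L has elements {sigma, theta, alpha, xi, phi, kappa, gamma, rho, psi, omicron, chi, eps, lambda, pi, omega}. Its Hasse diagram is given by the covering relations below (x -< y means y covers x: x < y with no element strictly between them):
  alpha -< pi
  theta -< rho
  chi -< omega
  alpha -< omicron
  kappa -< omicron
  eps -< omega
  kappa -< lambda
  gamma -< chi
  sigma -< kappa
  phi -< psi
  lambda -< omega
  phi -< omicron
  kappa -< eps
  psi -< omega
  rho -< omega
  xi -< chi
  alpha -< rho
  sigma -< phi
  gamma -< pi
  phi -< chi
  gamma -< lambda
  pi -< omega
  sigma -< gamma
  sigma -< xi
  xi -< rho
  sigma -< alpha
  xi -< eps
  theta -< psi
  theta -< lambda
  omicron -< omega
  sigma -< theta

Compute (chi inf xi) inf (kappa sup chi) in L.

xi

chi ∧ xi = xi
kappa ∨ chi = omega
xi ∧ omega = xi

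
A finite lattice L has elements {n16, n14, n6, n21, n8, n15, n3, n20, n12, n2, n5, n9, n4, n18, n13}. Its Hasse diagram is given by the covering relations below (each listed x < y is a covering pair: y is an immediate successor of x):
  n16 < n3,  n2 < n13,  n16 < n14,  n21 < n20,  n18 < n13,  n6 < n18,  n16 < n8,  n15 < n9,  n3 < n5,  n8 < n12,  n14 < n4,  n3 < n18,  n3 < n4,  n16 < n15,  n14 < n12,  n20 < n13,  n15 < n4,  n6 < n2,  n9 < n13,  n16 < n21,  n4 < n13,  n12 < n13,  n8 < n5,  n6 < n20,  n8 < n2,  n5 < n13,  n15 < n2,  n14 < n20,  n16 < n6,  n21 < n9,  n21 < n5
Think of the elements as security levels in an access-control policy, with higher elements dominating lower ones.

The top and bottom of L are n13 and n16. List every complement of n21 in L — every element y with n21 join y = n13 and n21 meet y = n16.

Need y with n21 ∨ y = n13 and n21 ∧ y = n16.
Checking each element gives: n12, n18, n2, n4.

n12, n18, n2, n4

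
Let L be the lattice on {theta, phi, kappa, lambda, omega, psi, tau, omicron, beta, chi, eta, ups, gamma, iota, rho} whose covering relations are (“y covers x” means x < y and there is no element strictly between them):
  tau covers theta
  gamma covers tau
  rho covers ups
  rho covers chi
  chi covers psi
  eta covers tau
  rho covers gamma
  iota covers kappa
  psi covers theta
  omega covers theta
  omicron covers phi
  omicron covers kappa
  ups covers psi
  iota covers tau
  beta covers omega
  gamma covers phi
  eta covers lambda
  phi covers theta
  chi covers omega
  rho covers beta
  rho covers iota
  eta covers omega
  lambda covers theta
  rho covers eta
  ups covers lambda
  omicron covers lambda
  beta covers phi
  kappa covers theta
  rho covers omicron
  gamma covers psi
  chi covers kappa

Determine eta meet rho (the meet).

Common lower bounds of {eta, rho}: eta, lambda, omega, tau, theta.
The greatest among these is eta.

eta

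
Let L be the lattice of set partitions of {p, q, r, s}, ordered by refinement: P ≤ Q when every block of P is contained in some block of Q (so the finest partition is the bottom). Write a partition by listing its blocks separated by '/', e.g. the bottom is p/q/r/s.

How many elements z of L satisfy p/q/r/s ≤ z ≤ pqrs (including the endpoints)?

The interval [p/q/r/s, pqrs] = {p/q/r/s, p/q/rs, p/qr/s, p/qrs, p/qs/r, pq/r/s, pq/rs, pqr/s, pqrs, pqs/r, pr/q/s, pr/qs, prs/q, ps/q/r, ps/qr}, which has 15 elements.

15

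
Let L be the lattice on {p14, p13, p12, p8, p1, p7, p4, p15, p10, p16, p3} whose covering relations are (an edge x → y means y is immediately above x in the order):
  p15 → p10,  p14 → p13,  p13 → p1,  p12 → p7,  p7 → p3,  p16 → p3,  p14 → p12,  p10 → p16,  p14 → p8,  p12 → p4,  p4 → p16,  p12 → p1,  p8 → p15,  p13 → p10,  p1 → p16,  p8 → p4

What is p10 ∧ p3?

Common lower bounds of {p10, p3}: p10, p13, p14, p15, p8.
The greatest among these is p10.

p10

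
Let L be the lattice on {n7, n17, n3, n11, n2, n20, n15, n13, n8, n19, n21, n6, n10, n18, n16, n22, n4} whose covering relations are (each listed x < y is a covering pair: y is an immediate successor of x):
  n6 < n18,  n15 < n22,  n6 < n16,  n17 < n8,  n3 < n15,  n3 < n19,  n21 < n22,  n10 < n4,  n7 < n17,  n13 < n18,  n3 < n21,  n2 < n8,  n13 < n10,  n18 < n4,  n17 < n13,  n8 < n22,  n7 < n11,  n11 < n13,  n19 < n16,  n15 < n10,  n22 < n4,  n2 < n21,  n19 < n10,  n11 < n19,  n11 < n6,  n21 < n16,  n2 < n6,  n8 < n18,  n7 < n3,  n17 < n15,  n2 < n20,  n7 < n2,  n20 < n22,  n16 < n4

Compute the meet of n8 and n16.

Common lower bounds of {n8, n16}: n2, n7.
The greatest among these is n2.

n2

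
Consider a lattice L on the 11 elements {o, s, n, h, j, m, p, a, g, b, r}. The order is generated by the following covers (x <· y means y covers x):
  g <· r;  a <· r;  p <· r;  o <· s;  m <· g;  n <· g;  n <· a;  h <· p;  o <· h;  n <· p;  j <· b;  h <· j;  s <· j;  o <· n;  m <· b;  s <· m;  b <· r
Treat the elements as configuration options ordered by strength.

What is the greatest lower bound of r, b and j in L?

Common lower bounds of {r, b, j}: h, j, o, s.
The greatest among these is j.

j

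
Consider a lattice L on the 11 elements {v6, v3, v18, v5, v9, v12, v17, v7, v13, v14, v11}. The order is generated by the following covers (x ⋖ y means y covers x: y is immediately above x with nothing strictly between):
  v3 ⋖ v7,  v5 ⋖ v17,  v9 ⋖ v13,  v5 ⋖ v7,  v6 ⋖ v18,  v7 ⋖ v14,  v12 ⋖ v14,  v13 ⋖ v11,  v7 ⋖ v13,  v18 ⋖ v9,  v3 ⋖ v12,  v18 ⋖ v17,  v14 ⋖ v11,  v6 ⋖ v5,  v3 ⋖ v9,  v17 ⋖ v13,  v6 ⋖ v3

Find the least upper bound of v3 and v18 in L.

v9

Common upper bounds of {v3, v18}: v11, v13, v9.
The least among these is v9.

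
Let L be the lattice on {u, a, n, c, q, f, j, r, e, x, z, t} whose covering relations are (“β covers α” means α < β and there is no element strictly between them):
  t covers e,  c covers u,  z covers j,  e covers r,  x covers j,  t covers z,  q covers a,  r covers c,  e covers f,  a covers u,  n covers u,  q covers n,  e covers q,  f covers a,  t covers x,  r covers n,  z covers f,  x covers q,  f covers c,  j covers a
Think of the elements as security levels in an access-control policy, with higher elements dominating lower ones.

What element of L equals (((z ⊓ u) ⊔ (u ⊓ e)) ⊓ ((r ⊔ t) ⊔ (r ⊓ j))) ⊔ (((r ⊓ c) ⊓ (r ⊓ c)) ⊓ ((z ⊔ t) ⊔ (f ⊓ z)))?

c

z ∧ u = u
u ∧ e = u
u ∨ u = u
r ∨ t = t
r ∧ j = u
t ∨ u = t
u ∧ t = u
r ∧ c = c
r ∧ c = c
c ∧ c = c
z ∨ t = t
f ∧ z = f
t ∨ f = t
c ∧ t = c
u ∨ c = c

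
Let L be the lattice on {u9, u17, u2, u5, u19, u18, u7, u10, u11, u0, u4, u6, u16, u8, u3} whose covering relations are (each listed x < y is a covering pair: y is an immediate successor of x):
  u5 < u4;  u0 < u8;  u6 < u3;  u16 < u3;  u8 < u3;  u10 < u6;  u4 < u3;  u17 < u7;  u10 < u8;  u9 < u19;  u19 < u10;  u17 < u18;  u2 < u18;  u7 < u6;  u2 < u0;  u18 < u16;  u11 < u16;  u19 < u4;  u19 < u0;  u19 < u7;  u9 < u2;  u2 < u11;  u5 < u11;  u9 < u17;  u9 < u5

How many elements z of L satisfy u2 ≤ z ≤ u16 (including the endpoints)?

The interval [u2, u16] = {u11, u16, u18, u2}, which has 4 elements.

4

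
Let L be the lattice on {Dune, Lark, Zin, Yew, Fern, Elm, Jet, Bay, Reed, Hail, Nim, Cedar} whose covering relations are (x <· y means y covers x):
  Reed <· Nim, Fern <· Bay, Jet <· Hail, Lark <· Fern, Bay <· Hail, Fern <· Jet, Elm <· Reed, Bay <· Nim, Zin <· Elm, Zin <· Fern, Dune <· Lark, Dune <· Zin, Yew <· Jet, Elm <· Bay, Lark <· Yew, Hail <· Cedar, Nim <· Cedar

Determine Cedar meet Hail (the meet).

Common lower bounds of {Cedar, Hail}: Bay, Dune, Elm, Fern, Hail, Jet, Lark, Yew, Zin.
The greatest among these is Hail.

Hail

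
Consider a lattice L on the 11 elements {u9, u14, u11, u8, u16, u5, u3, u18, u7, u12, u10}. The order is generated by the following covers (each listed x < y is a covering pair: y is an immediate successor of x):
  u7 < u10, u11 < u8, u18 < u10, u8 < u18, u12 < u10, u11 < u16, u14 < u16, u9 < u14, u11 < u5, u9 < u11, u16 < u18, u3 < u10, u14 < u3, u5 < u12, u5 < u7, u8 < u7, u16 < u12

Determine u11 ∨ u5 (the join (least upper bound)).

Common upper bounds of {u11, u5}: u10, u12, u5, u7.
The least among these is u5.

u5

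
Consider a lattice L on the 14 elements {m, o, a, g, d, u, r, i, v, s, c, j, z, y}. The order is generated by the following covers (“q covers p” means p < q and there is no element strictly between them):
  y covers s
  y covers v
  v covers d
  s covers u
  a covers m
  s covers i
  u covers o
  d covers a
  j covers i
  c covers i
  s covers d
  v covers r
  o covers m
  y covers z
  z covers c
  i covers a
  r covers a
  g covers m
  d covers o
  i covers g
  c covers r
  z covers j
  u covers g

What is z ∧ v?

r

Common lower bounds of {z, v}: a, m, r.
The greatest among these is r.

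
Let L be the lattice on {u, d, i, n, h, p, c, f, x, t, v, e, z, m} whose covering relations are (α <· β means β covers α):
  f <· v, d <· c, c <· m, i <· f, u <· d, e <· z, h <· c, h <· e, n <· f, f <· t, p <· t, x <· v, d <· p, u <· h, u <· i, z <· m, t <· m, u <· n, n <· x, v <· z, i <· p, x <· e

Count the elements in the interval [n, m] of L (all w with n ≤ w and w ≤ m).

8

The interval [n, m] = {e, f, m, n, t, v, x, z}, which has 8 elements.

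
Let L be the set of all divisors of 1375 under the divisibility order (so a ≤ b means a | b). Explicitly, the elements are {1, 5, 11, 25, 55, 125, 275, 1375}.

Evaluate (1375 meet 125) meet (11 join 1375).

1375 ∧ 125 = 125
11 ∨ 1375 = 1375
125 ∧ 1375 = 125

125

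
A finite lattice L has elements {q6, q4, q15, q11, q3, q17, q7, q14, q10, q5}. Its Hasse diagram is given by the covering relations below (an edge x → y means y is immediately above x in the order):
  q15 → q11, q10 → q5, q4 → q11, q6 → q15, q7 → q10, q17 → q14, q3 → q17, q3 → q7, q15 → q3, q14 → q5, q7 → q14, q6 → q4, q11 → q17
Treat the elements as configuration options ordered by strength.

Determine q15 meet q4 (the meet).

Common lower bounds of {q15, q4}: q6.
The greatest among these is q6.

q6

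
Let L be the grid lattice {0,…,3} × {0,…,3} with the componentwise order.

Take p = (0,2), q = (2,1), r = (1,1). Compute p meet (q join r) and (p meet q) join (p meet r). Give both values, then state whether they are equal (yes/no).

(0,1); (0,1); yes

q join r = (2,1), so p meet (q join r) = (0,2) meet (2,1) = (0,1).
p meet q = (0,1) and p meet r = (0,1), so (p meet q) join (p meet r) = (0,1) join (0,1) = (0,1).
Equal: yes.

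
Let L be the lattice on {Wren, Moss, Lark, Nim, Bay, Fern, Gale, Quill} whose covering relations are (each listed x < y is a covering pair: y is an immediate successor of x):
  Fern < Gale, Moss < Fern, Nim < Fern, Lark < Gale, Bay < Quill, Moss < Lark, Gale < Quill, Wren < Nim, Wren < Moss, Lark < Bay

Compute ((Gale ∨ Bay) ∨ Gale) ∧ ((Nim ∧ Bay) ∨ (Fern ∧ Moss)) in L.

Moss

Gale ∨ Bay = Quill
Quill ∨ Gale = Quill
Nim ∧ Bay = Wren
Fern ∧ Moss = Moss
Wren ∨ Moss = Moss
Quill ∧ Moss = Moss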